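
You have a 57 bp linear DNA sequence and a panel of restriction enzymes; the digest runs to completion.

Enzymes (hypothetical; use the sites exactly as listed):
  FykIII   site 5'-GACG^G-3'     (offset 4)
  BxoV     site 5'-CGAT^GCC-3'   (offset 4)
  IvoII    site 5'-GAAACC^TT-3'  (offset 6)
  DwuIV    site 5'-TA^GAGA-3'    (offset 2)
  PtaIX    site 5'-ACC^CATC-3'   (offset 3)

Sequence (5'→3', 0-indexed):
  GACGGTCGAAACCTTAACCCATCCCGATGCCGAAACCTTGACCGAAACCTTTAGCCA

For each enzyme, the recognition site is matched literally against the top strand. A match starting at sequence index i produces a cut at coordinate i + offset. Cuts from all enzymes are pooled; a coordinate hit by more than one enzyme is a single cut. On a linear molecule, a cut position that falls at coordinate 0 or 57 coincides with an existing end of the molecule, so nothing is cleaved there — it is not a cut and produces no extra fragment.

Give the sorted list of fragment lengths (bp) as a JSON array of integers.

Site scan:
  FykIII GACGG/4: at [0] ⇒ [4]
  BxoV CGATGCC/4: at [24] ⇒ [28]
  IvoII GAAACCTT/6: at [7, 31, 43] ⇒ [13, 37, 49]
  DwuIV (TAGAGA, off=2): no sites
  PtaIX ACCCATC/3: at [16] ⇒ [19]

Pooled cuts: [4, 13, 19, 28, 37, 49]

Fragment lengths:
  [0,4): 4 bp
  [4,13): 9 bp
  [13,19): 6 bp
  [19,28): 9 bp
  [28,37): 9 bp
  [37,49): 12 bp
  [49,57): 8 bp

[4,6,8,9,9,9,12]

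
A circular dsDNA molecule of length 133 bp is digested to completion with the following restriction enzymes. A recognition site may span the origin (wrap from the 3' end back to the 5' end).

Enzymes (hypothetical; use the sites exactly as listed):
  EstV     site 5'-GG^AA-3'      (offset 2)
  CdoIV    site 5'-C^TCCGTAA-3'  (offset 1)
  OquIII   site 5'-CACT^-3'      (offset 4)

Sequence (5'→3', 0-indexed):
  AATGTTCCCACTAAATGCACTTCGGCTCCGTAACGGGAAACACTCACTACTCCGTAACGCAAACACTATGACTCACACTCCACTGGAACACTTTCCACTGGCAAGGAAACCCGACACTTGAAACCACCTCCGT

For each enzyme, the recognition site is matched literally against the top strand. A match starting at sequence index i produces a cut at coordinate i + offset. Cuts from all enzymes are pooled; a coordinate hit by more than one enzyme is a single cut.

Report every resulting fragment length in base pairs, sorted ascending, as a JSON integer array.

[2,2,4,5,5,6,7,7,7,9,10,11,12,12,17,17]

Site scan:
  EstV (GGAA, off=2): starts [35, 84, 104] → cuts [37, 86, 106]
  CdoIV (CTCCGTAA, off=1): starts [25, 49, 127] → cuts [26, 50, 128]
  OquIII (CACT, off=4): starts [8, 17, 40, 44, 63, 75, 80, 88, 95, 114] → cuts [12, 21, 44, 48, 67, 79, 84, 92, 99, 118]

Pooled cuts: [12, 21, 26, 37, 44, 48, 50, 67, 79, 84, 86, 92, 99, 106, 118, 128]

Fragments:
  12→21: 9 bp
  21→26: 5 bp
  26→37: 11 bp
  37→44: 7 bp
  44→48: 4 bp
  48→50: 2 bp
  50→67: 17 bp
  67→79: 12 bp
  79→84: 5 bp
  84→86: 2 bp
  86→92: 6 bp
  92→99: 7 bp
  99→106: 7 bp
  106→118: 12 bp
  118→128: 10 bp
  128→12 (wrap): 133-128+12 = 17 bp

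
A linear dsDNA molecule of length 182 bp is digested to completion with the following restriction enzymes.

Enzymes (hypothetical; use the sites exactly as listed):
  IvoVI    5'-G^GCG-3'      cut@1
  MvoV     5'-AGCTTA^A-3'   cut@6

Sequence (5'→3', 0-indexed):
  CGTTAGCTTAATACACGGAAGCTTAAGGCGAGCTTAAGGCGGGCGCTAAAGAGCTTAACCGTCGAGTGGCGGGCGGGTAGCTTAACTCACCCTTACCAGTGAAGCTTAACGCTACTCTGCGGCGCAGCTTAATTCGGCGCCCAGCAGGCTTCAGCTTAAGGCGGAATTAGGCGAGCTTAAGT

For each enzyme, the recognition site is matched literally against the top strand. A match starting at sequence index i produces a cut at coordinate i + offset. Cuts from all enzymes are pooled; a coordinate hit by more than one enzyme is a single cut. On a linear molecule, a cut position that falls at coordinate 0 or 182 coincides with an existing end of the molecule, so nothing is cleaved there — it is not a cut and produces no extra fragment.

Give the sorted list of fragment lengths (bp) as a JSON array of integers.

[2,2,2,3,4,4,5,9,9,10,10,10,11,12,13,15,15,22,24]

Site scan:
  IvoVI (GGCG, off=1): starts [26, 37, 41, 67, 71, 120, 135, 159, 169] → cuts [27, 38, 42, 68, 72, 121, 136, 160, 170]
  MvoV (AGCTTAA, off=6): starts [4, 19, 30, 51, 78, 102, 125, 152, 173] → cuts [10, 25, 36, 57, 84, 108, 131, 158, 179]

All cut coordinates (distinct, sorted): [10, 25, 27, 36, 38, 42, 57, 68, 72, 84, 108, 121, 131, 136, 158, 160, 170, 179]

Fragment lengths:
  [0,10): 10 bp
  [10,25): 15 bp
  [25,27): 2 bp
  [27,36): 9 bp
  [36,38): 2 bp
  [38,42): 4 bp
  [42,57): 15 bp
  [57,68): 11 bp
  [68,72): 4 bp
  [72,84): 12 bp
  [84,108): 24 bp
  [108,121): 13 bp
  [121,131): 10 bp
  [131,136): 5 bp
  [136,158): 22 bp
  [158,160): 2 bp
  [160,170): 10 bp
  [170,179): 9 bp
  [179,182): 3 bp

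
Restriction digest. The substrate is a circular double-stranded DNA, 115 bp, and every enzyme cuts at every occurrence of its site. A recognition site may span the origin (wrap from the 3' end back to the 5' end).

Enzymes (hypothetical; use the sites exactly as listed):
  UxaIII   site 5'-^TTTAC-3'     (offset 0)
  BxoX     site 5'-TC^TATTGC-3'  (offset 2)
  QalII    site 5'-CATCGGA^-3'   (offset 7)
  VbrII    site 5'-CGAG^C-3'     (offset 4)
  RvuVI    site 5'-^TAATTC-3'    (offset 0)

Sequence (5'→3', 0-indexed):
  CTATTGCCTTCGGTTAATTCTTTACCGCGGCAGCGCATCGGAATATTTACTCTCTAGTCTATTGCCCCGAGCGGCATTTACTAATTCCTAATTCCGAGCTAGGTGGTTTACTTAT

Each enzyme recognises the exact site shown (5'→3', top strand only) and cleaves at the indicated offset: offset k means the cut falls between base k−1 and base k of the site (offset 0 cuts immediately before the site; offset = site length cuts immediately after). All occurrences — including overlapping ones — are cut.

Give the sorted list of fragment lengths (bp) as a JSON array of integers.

Scan for sites:
  UxaIII (TTTAC, off=0): starts [20, 45, 76, 106] → cuts [20, 45, 76, 106]
  BxoX (TCTATTGC, off=2): starts [57, 114] → cuts [1, 59]
  QalII (CATCGGA, off=7): starts [35] → cuts [42]
  VbrII (CGAGC, off=4): starts [67, 94] → cuts [71, 98]
  RvuVI (TAATTC, off=0): starts [14, 81, 88] → cuts [14, 81, 88]

All cut coordinates (distinct, sorted): [1, 14, 20, 42, 45, 59, 71, 76, 81, 88, 98, 106]

Fragment lengths:
  1→14: 13 bp
  14→20: 6 bp
  20→42: 22 bp
  42→45: 3 bp
  45→59: 14 bp
  59→71: 12 bp
  71→76: 5 bp
  76→81: 5 bp
  81→88: 7 bp
  88→98: 10 bp
  98→106: 8 bp
  106→1 (wrap): 115-106+1 = 10 bp

[3,5,5,6,7,8,10,10,12,13,14,22]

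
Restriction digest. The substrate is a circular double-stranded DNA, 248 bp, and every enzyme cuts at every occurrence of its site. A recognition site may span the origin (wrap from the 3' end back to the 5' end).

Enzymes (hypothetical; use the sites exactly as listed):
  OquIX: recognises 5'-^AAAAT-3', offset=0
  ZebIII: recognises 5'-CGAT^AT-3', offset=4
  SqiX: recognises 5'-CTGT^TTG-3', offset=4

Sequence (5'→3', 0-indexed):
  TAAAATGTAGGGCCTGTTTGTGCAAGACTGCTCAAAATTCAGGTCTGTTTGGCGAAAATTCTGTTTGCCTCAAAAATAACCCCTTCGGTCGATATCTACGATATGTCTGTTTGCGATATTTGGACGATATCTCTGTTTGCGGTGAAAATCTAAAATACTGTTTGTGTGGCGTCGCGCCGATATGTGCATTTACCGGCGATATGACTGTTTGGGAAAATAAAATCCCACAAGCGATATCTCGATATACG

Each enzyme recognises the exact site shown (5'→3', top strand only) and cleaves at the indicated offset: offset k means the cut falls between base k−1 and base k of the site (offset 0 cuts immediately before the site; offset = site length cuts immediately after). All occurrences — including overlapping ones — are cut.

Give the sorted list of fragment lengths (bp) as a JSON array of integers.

Scan for sites:
  OquIX (AAAAT, off=0): starts [1, 33, 54, 72, 144, 151, 213, 218] → cuts [1, 33, 54, 72, 144, 151, 213, 218]
  ZebIII (CGATAT, off=4): starts [89, 98, 113, 124, 177, 196, 231, 239] → cuts [93, 102, 117, 128, 181, 200, 235, 243]
  SqiX (CTGTTTG, off=4): starts [13, 44, 60, 106, 132, 157, 204] → cuts [17, 48, 64, 110, 136, 161, 208]

All cut coordinates (distinct, sorted): [1, 17, 33, 48, 54, 64, 72, 93, 102, 110, 117, 128, 136, 144, 151, 161, 181, 200, 208, 213, 218, 235, 243]

Fragments:
  1→17: 16 bp
  17→33: 16 bp
  33→48: 15 bp
  48→54: 6 bp
  54→64: 10 bp
  64→72: 8 bp
  72→93: 21 bp
  93→102: 9 bp
  102→110: 8 bp
  110→117: 7 bp
  117→128: 11 bp
  128→136: 8 bp
  136→144: 8 bp
  144→151: 7 bp
  151→161: 10 bp
  161→181: 20 bp
  181→200: 19 bp
  200→208: 8 bp
  208→213: 5 bp
  213→218: 5 bp
  218→235: 17 bp
  235→243: 8 bp
  243→1 (wrap): 248-243+1 = 6 bp

[5,5,6,6,7,7,8,8,8,8,8,8,9,10,10,11,15,16,16,17,19,20,21]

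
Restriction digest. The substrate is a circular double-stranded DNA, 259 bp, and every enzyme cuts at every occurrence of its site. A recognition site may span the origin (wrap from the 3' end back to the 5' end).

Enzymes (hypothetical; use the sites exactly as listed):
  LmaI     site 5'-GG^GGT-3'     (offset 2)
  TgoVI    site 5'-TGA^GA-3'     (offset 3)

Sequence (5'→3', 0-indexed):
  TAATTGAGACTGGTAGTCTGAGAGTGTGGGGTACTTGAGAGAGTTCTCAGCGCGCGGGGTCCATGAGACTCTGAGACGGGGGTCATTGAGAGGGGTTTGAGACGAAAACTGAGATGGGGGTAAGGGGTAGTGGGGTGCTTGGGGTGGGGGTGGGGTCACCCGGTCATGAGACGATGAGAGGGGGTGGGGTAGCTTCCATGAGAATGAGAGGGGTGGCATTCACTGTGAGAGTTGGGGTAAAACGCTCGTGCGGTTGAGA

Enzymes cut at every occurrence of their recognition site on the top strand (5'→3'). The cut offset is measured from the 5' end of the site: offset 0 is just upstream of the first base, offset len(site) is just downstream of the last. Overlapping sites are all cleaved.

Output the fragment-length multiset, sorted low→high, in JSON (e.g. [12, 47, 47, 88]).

[4,4,5,5,5,6,6,6,6,7,7,7,8,8,8,8,9,9,9,9,9,12,14,14,16,17,19,22]

Site scan:
  LmaI (GGGGT, off=2): starts [27, 55, 78, 91, 116, 123, 131, 140, 146, 151, 180, 185, 209, 233] → cuts [29, 57, 80, 93, 118, 125, 133, 142, 148, 153, 182, 187, 211, 235]
  TgoVI (TGAGA, off=3): starts [4, 18, 35, 63, 71, 86, 97, 109, 166, 174, 198, 204, 225, 254] → cuts [7, 21, 38, 66, 74, 89, 100, 112, 169, 177, 201, 207, 228, 257]

All cut coordinates (distinct, sorted): [7, 21, 29, 38, 57, 66, 74, 80, 89, 93, 100, 112, 118, 125, 133, 142, 148, 153, 169, 177, 182, 187, 201, 207, 211, 228, 235, 257]

Fragment lengths:
  7→21: 14 bp
  21→29: 8 bp
  29→38: 9 bp
  38→57: 19 bp
  57→66: 9 bp
  66→74: 8 bp
  74→80: 6 bp
  80→89: 9 bp
  89→93: 4 bp
  93→100: 7 bp
  100→112: 12 bp
  112→118: 6 bp
  118→125: 7 bp
  125→133: 8 bp
  133→142: 9 bp
  142→148: 6 bp
  148→153: 5 bp
  153→169: 16 bp
  169→177: 8 bp
  177→182: 5 bp
  182→187: 5 bp
  187→201: 14 bp
  201→207: 6 bp
  207→211: 4 bp
  211→228: 17 bp
  228→235: 7 bp
  235→257: 22 bp
  257→7 (wrap): 259-257+7 = 9 bp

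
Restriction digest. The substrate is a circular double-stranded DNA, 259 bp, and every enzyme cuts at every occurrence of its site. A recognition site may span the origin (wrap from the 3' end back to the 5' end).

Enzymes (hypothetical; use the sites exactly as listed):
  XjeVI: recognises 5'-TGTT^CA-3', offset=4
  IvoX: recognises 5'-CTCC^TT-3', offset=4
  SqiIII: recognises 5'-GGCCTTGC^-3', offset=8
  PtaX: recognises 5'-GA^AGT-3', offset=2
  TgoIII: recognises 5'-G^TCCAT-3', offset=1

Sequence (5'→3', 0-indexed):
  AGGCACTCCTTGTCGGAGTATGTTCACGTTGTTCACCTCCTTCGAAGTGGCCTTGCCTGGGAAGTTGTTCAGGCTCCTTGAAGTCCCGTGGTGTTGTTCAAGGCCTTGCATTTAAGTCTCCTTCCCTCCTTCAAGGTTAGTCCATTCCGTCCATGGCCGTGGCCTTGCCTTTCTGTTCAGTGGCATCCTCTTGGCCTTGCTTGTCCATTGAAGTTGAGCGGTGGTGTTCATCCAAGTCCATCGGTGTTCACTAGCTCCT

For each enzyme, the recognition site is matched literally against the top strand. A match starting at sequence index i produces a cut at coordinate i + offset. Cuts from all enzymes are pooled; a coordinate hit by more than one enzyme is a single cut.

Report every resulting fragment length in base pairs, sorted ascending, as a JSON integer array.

[3,4,5,6,7,7,8,8,8,8,9,9,9,11,11,11,12,12,15,17,17,19,20,23]

Per-enzyme occurrences:
  XjeVI (TGTTCA, off=4): starts [20, 29, 65, 94, 173, 224, 244] → cuts [24, 33, 69, 98, 177, 228, 248]
  IvoX (CTCCTT, off=4): starts [5, 36, 73, 117, 125] → cuts [9, 40, 77, 121, 129]
  SqiIII (GGCCTTGC, off=8): starts [48, 101, 160, 192] → cuts [56, 109, 168, 200]
  PtaX (GAAGT, off=2): starts [43, 60, 79, 209] → cuts [45, 62, 81, 211]
  TgoIII (GTCCAT, off=1): starts [139, 148, 202, 235] → cuts [140, 149, 203, 236]

All cut coordinates (distinct, sorted): [9, 24, 33, 40, 45, 56, 62, 69, 77, 81, 98, 109, 121, 129, 140, 149, 168, 177, 200, 203, 211, 228, 236, 248]

Fragments:
  9→24: 15 bp
  24→33: 9 bp
  33→40: 7 bp
  40→45: 5 bp
  45→56: 11 bp
  56→62: 6 bp
  62→69: 7 bp
  69→77: 8 bp
  77→81: 4 bp
  81→98: 17 bp
  98→109: 11 bp
  109→121: 12 bp
  121→129: 8 bp
  129→140: 11 bp
  140→149: 9 bp
  149→168: 19 bp
  168→177: 9 bp
  177→200: 23 bp
  200→203: 3 bp
  203→211: 8 bp
  211→228: 17 bp
  228→236: 8 bp
  236→248: 12 bp
  248→9 (wrap): 259-248+9 = 20 bp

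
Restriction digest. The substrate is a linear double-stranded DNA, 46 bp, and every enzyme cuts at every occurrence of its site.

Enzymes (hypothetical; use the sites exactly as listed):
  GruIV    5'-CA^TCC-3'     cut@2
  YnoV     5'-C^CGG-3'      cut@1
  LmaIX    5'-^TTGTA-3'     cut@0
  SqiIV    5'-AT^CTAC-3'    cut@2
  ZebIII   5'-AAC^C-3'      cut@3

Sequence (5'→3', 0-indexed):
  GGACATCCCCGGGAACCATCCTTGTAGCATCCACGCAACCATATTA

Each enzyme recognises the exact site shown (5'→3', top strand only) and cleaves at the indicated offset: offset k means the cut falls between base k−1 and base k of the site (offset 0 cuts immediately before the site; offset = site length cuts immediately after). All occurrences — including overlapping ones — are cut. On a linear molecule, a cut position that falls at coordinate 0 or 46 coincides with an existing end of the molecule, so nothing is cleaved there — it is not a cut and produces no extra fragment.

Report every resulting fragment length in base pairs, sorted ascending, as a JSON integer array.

Site scan:
  GruIV CATCC/2: at [3, 16, 27] ⇒ [5, 18, 29]
  YnoV CCGG/1: at [8] ⇒ [9]
  LmaIX TTGTA/0: at [21] ⇒ [21]
  SqiIV (ATCTAC, off=2): no sites
  ZebIII AACC/3: at [13, 36] ⇒ [16, 39]

Pooled cuts: [5, 9, 16, 18, 21, 29, 39]

Fragment lengths:
  [0,5): 5 bp
  [5,9): 4 bp
  [9,16): 7 bp
  [16,18): 2 bp
  [18,21): 3 bp
  [21,29): 8 bp
  [29,39): 10 bp
  [39,46): 7 bp

[2,3,4,5,7,7,8,10]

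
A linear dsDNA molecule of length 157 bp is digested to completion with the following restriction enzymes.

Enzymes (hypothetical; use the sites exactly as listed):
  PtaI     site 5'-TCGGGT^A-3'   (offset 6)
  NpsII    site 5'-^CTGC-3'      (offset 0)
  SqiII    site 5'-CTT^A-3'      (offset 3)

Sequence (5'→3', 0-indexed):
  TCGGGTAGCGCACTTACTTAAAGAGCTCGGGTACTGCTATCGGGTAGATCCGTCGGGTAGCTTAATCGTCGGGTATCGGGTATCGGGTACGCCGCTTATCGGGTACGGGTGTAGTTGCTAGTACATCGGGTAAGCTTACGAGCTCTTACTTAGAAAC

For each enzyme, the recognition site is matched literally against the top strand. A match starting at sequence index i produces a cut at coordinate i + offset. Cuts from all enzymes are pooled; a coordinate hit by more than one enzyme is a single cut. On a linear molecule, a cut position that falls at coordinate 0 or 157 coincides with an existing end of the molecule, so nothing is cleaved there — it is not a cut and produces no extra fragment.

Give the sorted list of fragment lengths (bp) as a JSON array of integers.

Site scan:
  PtaI TCGGGTA/6: at [0, 26, 39, 52, 68, 75, 82, 98, 125] ⇒ [6, 32, 45, 58, 74, 81, 88, 104, 131]
  NpsII CTGC/0: at [33] ⇒ [33]
  SqiII CTTA/3: at [12, 16, 60, 94, 134, 144, 148] ⇒ [15, 19, 63, 97, 137, 147, 151]

All cut coordinates (distinct, sorted): [6, 15, 19, 32, 33, 45, 58, 63, 74, 81, 88, 97, 104, 131, 137, 147, 151]

Fragments:
  [0,6): 6 bp
  [6,15): 9 bp
  [15,19): 4 bp
  [19,32): 13 bp
  [32,33): 1 bp
  [33,45): 12 bp
  [45,58): 13 bp
  [58,63): 5 bp
  [63,74): 11 bp
  [74,81): 7 bp
  [81,88): 7 bp
  [88,97): 9 bp
  [97,104): 7 bp
  [104,131): 27 bp
  [131,137): 6 bp
  [137,147): 10 bp
  [147,151): 4 bp
  [151,157): 6 bp

[1,4,4,5,6,6,6,7,7,7,9,9,10,11,12,13,13,27]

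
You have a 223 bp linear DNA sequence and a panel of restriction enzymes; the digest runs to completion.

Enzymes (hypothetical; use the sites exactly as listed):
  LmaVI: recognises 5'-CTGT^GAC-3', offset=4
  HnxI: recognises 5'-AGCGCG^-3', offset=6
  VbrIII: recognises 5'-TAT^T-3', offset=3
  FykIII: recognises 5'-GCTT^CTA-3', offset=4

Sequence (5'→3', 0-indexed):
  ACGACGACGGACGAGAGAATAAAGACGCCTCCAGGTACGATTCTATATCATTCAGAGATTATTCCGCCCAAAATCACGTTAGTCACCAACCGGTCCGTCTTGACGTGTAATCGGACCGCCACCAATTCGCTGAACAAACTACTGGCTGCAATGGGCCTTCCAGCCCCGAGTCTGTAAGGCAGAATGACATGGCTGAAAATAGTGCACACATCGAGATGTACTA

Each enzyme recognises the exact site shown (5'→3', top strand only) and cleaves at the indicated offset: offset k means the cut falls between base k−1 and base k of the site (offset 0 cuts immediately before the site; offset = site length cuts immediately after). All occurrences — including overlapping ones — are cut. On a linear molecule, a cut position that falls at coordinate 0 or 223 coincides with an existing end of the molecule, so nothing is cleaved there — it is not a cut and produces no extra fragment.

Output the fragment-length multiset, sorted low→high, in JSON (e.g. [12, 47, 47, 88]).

[62,161]

Site scan:
  LmaVI (CTGTGAC, off=4): no sites
  HnxI (AGCGCG, off=6): no sites
  VbrIII TATT/3: at [59] ⇒ [62]
  FykIII (GCTTCTA, off=4): no sites

All cut coordinates (distinct, sorted): [62]

Fragments:
  [0,62): 62 bp
  [62,223): 161 bp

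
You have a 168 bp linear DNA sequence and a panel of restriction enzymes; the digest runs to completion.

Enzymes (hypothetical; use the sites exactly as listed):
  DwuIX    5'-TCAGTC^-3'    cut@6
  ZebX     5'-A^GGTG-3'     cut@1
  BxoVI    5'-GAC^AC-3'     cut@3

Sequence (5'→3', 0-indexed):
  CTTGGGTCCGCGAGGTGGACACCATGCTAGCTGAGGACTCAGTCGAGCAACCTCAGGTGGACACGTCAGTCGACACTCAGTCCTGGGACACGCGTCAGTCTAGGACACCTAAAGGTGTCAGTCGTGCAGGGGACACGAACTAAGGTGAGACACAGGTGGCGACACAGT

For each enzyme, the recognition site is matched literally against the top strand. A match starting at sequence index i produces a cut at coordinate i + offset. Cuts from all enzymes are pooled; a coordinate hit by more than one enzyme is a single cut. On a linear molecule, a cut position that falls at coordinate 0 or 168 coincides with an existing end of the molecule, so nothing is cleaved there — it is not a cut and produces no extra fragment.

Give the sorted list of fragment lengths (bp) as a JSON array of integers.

[3,3,5,6,7,7,7,7,8,8,9,9,9,10,11,11,11,13,24]

Site scan:
  DwuIX TCAGTC/6: at [38, 65, 76, 94, 117] ⇒ [44, 71, 82, 100, 123]
  ZebX AGGTG/1: at [12, 54, 112, 142, 153] ⇒ [13, 55, 113, 143, 154]
  BxoVI GACAC/3: at [17, 59, 71, 86, 103, 131, 148, 160] ⇒ [20, 62, 74, 89, 106, 134, 151, 163]

Pooled cuts: [13, 20, 44, 55, 62, 71, 74, 82, 89, 100, 106, 113, 123, 134, 143, 151, 154, 163]

Fragments:
  [0,13): 13 bp
  [13,20): 7 bp
  [20,44): 24 bp
  [44,55): 11 bp
  [55,62): 7 bp
  [62,71): 9 bp
  [71,74): 3 bp
  [74,82): 8 bp
  [82,89): 7 bp
  [89,100): 11 bp
  [100,106): 6 bp
  [106,113): 7 bp
  [113,123): 10 bp
  [123,134): 11 bp
  [134,143): 9 bp
  [143,151): 8 bp
  [151,154): 3 bp
  [154,163): 9 bp
  [163,168): 5 bp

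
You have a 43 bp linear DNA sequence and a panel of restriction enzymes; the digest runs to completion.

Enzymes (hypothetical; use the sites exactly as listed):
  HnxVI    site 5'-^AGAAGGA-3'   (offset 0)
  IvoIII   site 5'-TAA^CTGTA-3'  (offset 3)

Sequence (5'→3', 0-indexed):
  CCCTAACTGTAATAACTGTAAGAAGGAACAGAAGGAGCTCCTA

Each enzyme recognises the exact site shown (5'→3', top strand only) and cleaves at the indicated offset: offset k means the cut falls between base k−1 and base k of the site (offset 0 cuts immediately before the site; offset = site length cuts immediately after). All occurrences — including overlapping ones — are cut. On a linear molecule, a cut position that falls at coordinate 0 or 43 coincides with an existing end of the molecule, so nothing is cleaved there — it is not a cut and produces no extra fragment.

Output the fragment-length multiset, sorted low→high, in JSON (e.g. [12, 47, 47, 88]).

[5,6,9,9,14]

Site scan:
  HnxVI AGAAGGA/0: at [20, 29] ⇒ [20, 29]
  IvoIII TAACTGTA/3: at [3, 12] ⇒ [6, 15]

Pooled cuts: [6, 15, 20, 29]

Fragment lengths:
  [0,6): 6 bp
  [6,15): 9 bp
  [15,20): 5 bp
  [20,29): 9 bp
  [29,43): 14 bp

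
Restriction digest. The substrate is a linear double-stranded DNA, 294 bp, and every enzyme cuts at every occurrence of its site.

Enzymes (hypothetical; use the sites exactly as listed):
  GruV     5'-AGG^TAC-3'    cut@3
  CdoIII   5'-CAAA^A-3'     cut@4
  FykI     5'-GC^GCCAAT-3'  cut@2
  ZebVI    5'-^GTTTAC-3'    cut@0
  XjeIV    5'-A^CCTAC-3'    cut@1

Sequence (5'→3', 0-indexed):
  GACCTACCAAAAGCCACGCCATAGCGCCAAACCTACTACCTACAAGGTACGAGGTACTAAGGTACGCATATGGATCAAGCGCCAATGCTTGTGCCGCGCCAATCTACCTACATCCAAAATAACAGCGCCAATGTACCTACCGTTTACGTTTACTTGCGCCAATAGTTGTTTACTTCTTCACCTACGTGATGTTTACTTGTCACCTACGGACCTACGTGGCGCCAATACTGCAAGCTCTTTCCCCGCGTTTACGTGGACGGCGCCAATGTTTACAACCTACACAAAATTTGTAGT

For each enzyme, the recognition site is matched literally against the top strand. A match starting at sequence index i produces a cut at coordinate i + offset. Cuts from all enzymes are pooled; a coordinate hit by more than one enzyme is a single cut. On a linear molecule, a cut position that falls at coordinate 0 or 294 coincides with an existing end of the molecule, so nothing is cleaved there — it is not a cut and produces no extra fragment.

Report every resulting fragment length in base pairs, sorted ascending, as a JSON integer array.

[2,6,6,6,7,7,8,8,8,8,9,9,9,9,9,10,10,10,10,10,12,12,13,15,17,18,20,26]

Scan for sites:
  GruV (AGGTAC, off=3): starts [44, 51, 59] → cuts [47, 54, 62]
  CdoIII (CAAAA, off=4): starts [7, 114, 281] → cuts [11, 118, 285]
  FykI (GCGCCAAT, off=2): starts [78, 95, 124, 155, 218, 259] → cuts [80, 97, 126, 157, 220, 261]
  ZebVI (GTTTAC, off=0): starts [141, 147, 167, 190, 246, 267] → cuts [141, 147, 167, 190, 246, 267]
  XjeIV (ACCTAC, off=1): starts [1, 30, 37, 105, 134, 179, 201, 209, 274] → cuts [2, 31, 38, 106, 135, 180, 202, 210, 275]

All cut coordinates (distinct, sorted): [2, 11, 31, 38, 47, 54, 62, 80, 97, 106, 118, 126, 135, 141, 147, 157, 167, 180, 190, 202, 210, 220, 246, 261, 267, 275, 285]

Fragment lengths:
  [0,2): 2 bp
  [2,11): 9 bp
  [11,31): 20 bp
  [31,38): 7 bp
  [38,47): 9 bp
  [47,54): 7 bp
  [54,62): 8 bp
  [62,80): 18 bp
  [80,97): 17 bp
  [97,106): 9 bp
  [106,118): 12 bp
  [118,126): 8 bp
  [126,135): 9 bp
  [135,141): 6 bp
  [141,147): 6 bp
  [147,157): 10 bp
  [157,167): 10 bp
  [167,180): 13 bp
  [180,190): 10 bp
  [190,202): 12 bp
  [202,210): 8 bp
  [210,220): 10 bp
  [220,246): 26 bp
  [246,261): 15 bp
  [261,267): 6 bp
  [267,275): 8 bp
  [275,285): 10 bp
  [285,294): 9 bp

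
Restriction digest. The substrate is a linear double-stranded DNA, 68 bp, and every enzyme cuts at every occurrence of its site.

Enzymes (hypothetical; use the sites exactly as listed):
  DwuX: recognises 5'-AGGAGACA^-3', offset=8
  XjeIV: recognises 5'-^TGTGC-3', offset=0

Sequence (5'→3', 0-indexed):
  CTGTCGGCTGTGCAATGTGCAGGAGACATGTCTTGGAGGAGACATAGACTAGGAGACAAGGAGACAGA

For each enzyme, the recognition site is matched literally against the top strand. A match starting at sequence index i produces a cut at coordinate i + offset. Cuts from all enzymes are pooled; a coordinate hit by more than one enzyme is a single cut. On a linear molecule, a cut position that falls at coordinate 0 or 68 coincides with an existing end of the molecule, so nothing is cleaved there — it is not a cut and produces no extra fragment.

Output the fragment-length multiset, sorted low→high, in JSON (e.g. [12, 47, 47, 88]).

Per-enzyme occurrences:
  DwuX (AGGAGACA, off=8): starts [20, 36, 50, 58] → cuts [28, 44, 58, 66]
  XjeIV (TGTGC, off=0): starts [8, 15] → cuts [8, 15]

Pooled cuts: [8, 15, 28, 44, 58, 66]

Fragments:
  [0,8): 8 bp
  [8,15): 7 bp
  [15,28): 13 bp
  [28,44): 16 bp
  [44,58): 14 bp
  [58,66): 8 bp
  [66,68): 2 bp

[2,7,8,8,13,14,16]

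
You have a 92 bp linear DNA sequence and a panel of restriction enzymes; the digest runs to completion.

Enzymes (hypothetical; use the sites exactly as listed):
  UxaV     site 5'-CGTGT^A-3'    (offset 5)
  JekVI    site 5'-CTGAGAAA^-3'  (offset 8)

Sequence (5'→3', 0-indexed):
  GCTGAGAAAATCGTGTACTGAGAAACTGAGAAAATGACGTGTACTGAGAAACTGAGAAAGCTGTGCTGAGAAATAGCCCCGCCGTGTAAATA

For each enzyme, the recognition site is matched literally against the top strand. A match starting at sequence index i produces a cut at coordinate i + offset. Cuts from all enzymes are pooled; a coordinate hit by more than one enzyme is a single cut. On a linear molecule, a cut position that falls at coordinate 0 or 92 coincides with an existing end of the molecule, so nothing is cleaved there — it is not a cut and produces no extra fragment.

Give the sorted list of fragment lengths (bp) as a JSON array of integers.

[5,7,8,8,9,9,9,9,14,14]

Per-enzyme occurrences:
  UxaV (CGTGTA, off=5): starts [11, 37, 82] → cuts [16, 42, 87]
  JekVI (CTGAGAAA, off=8): starts [1, 17, 25, 43, 51, 65] → cuts [9, 25, 33, 51, 59, 73]

All cut coordinates (distinct, sorted): [9, 16, 25, 33, 42, 51, 59, 73, 87]

Fragment lengths:
  [0,9): 9 bp
  [9,16): 7 bp
  [16,25): 9 bp
  [25,33): 8 bp
  [33,42): 9 bp
  [42,51): 9 bp
  [51,59): 8 bp
  [59,73): 14 bp
  [73,87): 14 bp
  [87,92): 5 bp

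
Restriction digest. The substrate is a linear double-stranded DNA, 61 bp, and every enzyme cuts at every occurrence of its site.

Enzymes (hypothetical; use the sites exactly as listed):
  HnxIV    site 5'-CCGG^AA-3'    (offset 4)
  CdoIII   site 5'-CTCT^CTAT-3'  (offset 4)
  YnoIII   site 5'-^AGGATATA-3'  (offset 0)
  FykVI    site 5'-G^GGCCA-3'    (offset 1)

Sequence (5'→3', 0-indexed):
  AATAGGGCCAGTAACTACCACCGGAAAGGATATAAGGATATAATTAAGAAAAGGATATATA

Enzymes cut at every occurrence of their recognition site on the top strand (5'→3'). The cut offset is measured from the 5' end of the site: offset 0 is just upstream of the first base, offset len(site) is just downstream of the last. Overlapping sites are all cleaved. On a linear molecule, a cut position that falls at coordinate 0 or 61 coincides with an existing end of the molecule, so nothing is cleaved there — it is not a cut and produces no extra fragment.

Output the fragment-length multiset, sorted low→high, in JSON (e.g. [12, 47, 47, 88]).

[2,5,8,10,17,19]

Scan for sites:
  HnxIV (CCGGAA, off=4): starts [20] → cuts [24]
  CdoIII (CTCTCTAT, off=4): no sites
  YnoIII (AGGATATA, off=0): starts [26, 34, 51] → cuts [26, 34, 51]
  FykVI (GGGCCA, off=1): starts [4] → cuts [5]

All cut coordinates (distinct, sorted): [5, 24, 26, 34, 51]

Fragment lengths:
  [0,5): 5 bp
  [5,24): 19 bp
  [24,26): 2 bp
  [26,34): 8 bp
  [34,51): 17 bp
  [51,61): 10 bp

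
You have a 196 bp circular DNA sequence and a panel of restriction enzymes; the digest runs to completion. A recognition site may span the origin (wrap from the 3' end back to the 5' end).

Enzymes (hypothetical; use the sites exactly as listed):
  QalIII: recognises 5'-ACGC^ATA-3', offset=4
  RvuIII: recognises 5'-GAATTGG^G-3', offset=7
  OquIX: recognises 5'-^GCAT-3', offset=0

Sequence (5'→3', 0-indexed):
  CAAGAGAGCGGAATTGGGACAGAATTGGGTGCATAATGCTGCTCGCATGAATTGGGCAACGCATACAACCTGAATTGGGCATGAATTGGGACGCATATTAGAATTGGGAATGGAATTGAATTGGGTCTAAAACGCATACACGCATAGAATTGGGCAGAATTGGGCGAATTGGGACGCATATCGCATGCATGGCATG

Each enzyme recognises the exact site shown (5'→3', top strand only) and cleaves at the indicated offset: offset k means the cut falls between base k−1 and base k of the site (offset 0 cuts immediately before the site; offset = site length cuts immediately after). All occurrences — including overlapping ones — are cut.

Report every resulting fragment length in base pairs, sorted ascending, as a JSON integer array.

[2,2,2,2,2,2,3,3,4,5,5,5,6,9,9,10,10,11,11,11,13,14,16,17,22]

Scan for sites:
  QalIII ACGCATA/4: at [58, 90, 131, 139, 173] ⇒ [62, 94, 135, 143, 177]
  RvuIII GAATTGGG/7: at [10, 21, 48, 71, 82, 100, 117, 146, 156, 165] ⇒ [17, 28, 55, 78, 89, 107, 124, 153, 163, 172]
  OquIX GCAT/0: at [30, 44, 60, 78, 92, 133, 141, 175, 182, 186, 191] ⇒ [30, 44, 60, 78, 92, 133, 141, 175, 182, 186, 191]

All cut coordinates (distinct, sorted): [17, 28, 30, 44, 55, 60, 62, 78, 89, 92, 94, 107, 124, 133, 135, 141, 143, 153, 163, 172, 175, 177, 182, 186, 191]

Fragments:
  17→28: 11 bp
  28→30: 2 bp
  30→44: 14 bp
  44→55: 11 bp
  55→60: 5 bp
  60→62: 2 bp
  62→78: 16 bp
  78→89: 11 bp
  89→92: 3 bp
  92→94: 2 bp
  94→107: 13 bp
  107→124: 17 bp
  124→133: 9 bp
  133→135: 2 bp
  135→141: 6 bp
  141→143: 2 bp
  143→153: 10 bp
  153→163: 10 bp
  163→172: 9 bp
  172→175: 3 bp
  175→177: 2 bp
  177→182: 5 bp
  182→186: 4 bp
  186→191: 5 bp
  191→17 (wrap): 196-191+17 = 22 bp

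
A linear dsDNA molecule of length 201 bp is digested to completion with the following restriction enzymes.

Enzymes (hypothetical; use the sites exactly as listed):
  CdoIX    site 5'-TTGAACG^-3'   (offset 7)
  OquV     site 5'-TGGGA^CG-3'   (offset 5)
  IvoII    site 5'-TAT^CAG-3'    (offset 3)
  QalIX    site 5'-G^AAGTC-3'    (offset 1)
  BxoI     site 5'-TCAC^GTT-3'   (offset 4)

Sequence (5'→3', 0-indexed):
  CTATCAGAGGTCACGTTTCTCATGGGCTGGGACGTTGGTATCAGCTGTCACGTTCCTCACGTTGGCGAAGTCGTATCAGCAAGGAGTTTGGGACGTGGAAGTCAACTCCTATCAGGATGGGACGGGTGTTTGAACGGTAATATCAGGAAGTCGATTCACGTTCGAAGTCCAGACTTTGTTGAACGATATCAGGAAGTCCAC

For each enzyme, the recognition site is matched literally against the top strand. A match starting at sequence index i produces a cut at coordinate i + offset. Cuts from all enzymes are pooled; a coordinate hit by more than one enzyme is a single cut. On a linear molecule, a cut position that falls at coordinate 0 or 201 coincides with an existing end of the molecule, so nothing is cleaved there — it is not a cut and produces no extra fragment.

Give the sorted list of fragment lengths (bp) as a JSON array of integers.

[4,4,4,4,5,5,7,7,8,9,9,9,10,10,10,12,14,14,17,18,21]

Site scan:
  CdoIX (TTGAACG, off=7): starts [129, 178] → cuts [136, 185]
  OquV (TGGGACG, off=5): starts [27, 88, 117] → cuts [32, 93, 122]
  IvoII (TATCAG, off=3): starts [1, 38, 73, 109, 140, 186] → cuts [4, 41, 76, 112, 143, 189]
  QalIX (GAAGTC, off=1): starts [66, 97, 146, 163, 192] → cuts [67, 98, 147, 164, 193]
  BxoI (TCACGTT, off=4): starts [10, 47, 56, 155] → cuts [14, 51, 60, 159]

Pooled cuts: [4, 14, 32, 41, 51, 60, 67, 76, 93, 98, 112, 122, 136, 143, 147, 159, 164, 185, 189, 193]

Fragments:
  [0,4): 4 bp
  [4,14): 10 bp
  [14,32): 18 bp
  [32,41): 9 bp
  [41,51): 10 bp
  [51,60): 9 bp
  [60,67): 7 bp
  [67,76): 9 bp
  [76,93): 17 bp
  [93,98): 5 bp
  [98,112): 14 bp
  [112,122): 10 bp
  [122,136): 14 bp
  [136,143): 7 bp
  [143,147): 4 bp
  [147,159): 12 bp
  [159,164): 5 bp
  [164,185): 21 bp
  [185,189): 4 bp
  [189,193): 4 bp
  [193,201): 8 bp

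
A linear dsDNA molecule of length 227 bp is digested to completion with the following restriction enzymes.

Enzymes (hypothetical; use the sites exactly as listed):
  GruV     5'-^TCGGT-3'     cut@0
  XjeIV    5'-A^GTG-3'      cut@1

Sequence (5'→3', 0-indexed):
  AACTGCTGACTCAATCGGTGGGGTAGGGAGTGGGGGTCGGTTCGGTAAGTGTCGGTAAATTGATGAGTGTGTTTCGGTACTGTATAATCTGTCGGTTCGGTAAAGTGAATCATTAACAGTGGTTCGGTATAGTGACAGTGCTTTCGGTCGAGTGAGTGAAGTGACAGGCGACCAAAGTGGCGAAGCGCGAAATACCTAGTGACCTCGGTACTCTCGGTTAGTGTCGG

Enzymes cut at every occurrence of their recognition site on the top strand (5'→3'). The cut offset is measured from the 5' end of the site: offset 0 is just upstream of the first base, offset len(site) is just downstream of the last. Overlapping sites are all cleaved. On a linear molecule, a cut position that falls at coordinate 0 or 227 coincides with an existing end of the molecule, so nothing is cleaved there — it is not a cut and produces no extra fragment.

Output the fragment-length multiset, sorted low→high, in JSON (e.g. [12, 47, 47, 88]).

[3,4,5,5,5,5,6,6,6,7,7,7,7,7,8,8,8,9,14,14,15,15,16,18,22]

Per-enzyme occurrences:
  GruV (TCGGT, off=0): starts [14, 36, 41, 51, 73, 91, 96, 123, 143, 204, 213] → cuts [14, 36, 41, 51, 73, 91, 96, 123, 143, 204, 213]
  XjeIV (AGTG, off=1): starts [28, 47, 65, 103, 117, 130, 136, 150, 154, 159, 175, 197, 219] → cuts [29, 48, 66, 104, 118, 131, 137, 151, 155, 160, 176, 198, 220]

Pooled cuts: [14, 29, 36, 41, 48, 51, 66, 73, 91, 96, 104, 118, 123, 131, 137, 143, 151, 155, 160, 176, 198, 204, 213, 220]

Fragment lengths:
  [0,14): 14 bp
  [14,29): 15 bp
  [29,36): 7 bp
  [36,41): 5 bp
  [41,48): 7 bp
  [48,51): 3 bp
  [51,66): 15 bp
  [66,73): 7 bp
  [73,91): 18 bp
  [91,96): 5 bp
  [96,104): 8 bp
  [104,118): 14 bp
  [118,123): 5 bp
  [123,131): 8 bp
  [131,137): 6 bp
  [137,143): 6 bp
  [143,151): 8 bp
  [151,155): 4 bp
  [155,160): 5 bp
  [160,176): 16 bp
  [176,198): 22 bp
  [198,204): 6 bp
  [204,213): 9 bp
  [213,220): 7 bp
  [220,227): 7 bp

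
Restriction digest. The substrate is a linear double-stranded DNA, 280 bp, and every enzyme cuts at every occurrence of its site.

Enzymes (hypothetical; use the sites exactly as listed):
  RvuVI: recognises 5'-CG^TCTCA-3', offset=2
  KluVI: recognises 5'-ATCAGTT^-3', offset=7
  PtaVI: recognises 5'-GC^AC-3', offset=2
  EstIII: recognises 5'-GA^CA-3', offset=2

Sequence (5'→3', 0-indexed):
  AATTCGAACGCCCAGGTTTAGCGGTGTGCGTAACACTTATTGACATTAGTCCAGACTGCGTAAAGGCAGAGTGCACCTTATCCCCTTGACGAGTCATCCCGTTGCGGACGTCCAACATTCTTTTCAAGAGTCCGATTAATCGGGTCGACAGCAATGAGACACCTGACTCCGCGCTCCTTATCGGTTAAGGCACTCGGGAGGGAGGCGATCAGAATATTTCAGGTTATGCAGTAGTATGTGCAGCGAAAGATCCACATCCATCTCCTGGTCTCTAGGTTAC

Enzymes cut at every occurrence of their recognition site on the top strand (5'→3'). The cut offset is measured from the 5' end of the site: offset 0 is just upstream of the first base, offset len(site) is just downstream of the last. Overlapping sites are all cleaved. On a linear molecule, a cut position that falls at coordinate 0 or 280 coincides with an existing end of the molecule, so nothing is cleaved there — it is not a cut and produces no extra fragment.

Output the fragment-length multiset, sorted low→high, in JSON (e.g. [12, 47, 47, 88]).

Per-enzyme occurrences:
  RvuVI (CGTCTCA, off=2): no sites
  KluVI (ATCAGTT, off=7): no sites
  PtaVI (GCAC, off=2): starts [72, 189] → cuts [74, 191]
  EstIII (GACA, off=2): starts [41, 146, 157] → cuts [43, 148, 159]

Pooled cuts: [43, 74, 148, 159, 191]

Fragment lengths:
  [0,43): 43 bp
  [43,74): 31 bp
  [74,148): 74 bp
  [148,159): 11 bp
  [159,191): 32 bp
  [191,280): 89 bp

[11,31,32,43,74,89]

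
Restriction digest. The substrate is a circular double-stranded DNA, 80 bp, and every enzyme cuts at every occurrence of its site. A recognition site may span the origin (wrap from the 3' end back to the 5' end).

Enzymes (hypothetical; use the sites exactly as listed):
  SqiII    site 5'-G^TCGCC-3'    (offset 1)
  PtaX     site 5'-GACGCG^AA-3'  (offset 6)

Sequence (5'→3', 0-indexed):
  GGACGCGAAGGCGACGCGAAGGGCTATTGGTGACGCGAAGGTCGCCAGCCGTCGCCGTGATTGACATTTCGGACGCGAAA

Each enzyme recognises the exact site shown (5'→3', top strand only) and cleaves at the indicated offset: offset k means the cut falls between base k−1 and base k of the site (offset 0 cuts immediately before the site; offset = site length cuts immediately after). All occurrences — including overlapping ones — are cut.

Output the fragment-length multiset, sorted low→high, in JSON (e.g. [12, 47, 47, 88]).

[4,10,10,11,19,26]

Per-enzyme occurrences:
  SqiII (GTCGCC, off=1): starts [40, 50] → cuts [41, 51]
  PtaX (GACGCGAA, off=6): starts [1, 12, 31, 71] → cuts [7, 18, 37, 77]

Pooled cuts: [7, 18, 37, 41, 51, 77]

Fragments:
  7→18: 11 bp
  18→37: 19 bp
  37→41: 4 bp
  41→51: 10 bp
  51→77: 26 bp
  77→7 (wrap): 80-77+7 = 10 bp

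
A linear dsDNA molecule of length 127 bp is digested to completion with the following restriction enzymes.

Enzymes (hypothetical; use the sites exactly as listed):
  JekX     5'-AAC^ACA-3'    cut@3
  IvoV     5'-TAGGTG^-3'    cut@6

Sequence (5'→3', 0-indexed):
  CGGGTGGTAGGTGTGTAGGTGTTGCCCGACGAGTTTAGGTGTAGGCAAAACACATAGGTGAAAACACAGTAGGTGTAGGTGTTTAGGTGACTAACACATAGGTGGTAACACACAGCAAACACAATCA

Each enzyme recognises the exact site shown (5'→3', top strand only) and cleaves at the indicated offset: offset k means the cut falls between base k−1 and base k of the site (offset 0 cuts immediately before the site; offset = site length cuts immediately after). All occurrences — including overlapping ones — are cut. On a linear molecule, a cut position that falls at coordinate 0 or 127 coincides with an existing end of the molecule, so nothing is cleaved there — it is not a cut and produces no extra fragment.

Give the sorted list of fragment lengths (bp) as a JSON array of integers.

Site scan:
  JekX AACACA/3: at [48, 62, 92, 106, 117] ⇒ [51, 65, 95, 109, 120]
  IvoV TAGGTG/6: at [7, 15, 35, 54, 69, 75, 83, 98] ⇒ [13, 21, 41, 60, 75, 81, 89, 104]

All cut coordinates (distinct, sorted): [13, 21, 41, 51, 60, 65, 75, 81, 89, 95, 104, 109, 120]

Fragments:
  [0,13): 13 bp
  [13,21): 8 bp
  [21,41): 20 bp
  [41,51): 10 bp
  [51,60): 9 bp
  [60,65): 5 bp
  [65,75): 10 bp
  [75,81): 6 bp
  [81,89): 8 bp
  [89,95): 6 bp
  [95,104): 9 bp
  [104,109): 5 bp
  [109,120): 11 bp
  [120,127): 7 bp

[5,5,6,6,7,8,8,9,9,10,10,11,13,20]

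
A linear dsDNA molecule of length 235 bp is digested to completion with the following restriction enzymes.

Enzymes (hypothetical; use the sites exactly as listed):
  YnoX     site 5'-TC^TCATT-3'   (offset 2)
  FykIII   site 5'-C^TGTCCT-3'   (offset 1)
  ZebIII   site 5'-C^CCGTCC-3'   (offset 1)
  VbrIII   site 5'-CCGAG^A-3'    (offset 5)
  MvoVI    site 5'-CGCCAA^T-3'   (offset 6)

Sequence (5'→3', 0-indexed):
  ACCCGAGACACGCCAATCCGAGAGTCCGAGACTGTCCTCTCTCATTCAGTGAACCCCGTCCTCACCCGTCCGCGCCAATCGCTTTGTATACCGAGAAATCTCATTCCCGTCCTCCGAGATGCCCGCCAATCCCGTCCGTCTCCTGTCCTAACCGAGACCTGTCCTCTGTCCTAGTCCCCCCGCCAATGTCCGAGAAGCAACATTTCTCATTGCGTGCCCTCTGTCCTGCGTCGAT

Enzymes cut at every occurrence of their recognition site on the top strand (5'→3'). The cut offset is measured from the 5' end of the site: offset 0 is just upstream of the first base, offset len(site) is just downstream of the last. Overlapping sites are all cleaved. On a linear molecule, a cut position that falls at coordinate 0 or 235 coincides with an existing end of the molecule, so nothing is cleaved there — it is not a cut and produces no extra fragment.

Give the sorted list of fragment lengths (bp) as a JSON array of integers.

[2,2,3,5,6,6,7,7,8,8,9,9,10,11,12,12,12,13,13,14,14,15,17,20]

Scan for sites:
  YnoX TCTCATT/2: at [39, 98, 204] ⇒ [41, 100, 206]
  FykIII CTGTCCT/1: at [31, 142, 158, 165, 220] ⇒ [32, 143, 159, 166, 221]
  ZebIII CCCGTCC/1: at [54, 64, 105, 130] ⇒ [55, 65, 106, 131]
  VbrIII CCGAGA/5: at [2, 17, 25, 90, 113, 151, 189] ⇒ [7, 22, 30, 95, 118, 156, 194]
  MvoVI CGCCAAT/6: at [10, 72, 123, 180] ⇒ [16, 78, 129, 186]

All cut coordinates (distinct, sorted): [7, 16, 22, 30, 32, 41, 55, 65, 78, 95, 100, 106, 118, 129, 131, 143, 156, 159, 166, 186, 194, 206, 221]

Fragment lengths:
  [0,7): 7 bp
  [7,16): 9 bp
  [16,22): 6 bp
  [22,30): 8 bp
  [30,32): 2 bp
  [32,41): 9 bp
  [41,55): 14 bp
  [55,65): 10 bp
  [65,78): 13 bp
  [78,95): 17 bp
  [95,100): 5 bp
  [100,106): 6 bp
  [106,118): 12 bp
  [118,129): 11 bp
  [129,131): 2 bp
  [131,143): 12 bp
  [143,156): 13 bp
  [156,159): 3 bp
  [159,166): 7 bp
  [166,186): 20 bp
  [186,194): 8 bp
  [194,206): 12 bp
  [206,221): 15 bp
  [221,235): 14 bp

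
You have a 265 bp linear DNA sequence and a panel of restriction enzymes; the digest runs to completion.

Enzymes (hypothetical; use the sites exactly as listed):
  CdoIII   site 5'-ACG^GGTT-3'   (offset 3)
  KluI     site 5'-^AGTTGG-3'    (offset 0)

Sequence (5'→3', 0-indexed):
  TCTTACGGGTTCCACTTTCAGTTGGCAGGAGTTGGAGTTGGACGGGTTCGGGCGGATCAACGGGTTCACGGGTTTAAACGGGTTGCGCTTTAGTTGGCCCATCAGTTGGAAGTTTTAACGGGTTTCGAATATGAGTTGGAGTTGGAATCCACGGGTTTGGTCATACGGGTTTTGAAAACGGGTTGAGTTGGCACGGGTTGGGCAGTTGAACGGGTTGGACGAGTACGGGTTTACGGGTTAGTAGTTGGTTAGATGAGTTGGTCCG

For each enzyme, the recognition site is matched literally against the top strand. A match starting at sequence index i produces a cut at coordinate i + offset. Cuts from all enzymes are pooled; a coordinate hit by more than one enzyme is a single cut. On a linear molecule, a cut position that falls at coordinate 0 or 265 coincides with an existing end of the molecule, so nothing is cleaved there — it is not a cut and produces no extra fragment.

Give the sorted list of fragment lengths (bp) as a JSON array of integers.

Scan for sites:
  CdoIII ACGGGTT/3: at [4, 41, 59, 67, 77, 117, 150, 164, 177, 192, 209, 224, 232] ⇒ [7, 44, 62, 70, 80, 120, 153, 167, 180, 195, 212, 227, 235]
  KluI AGTTGG/0: at [19, 29, 35, 91, 103, 133, 139, 185, 242, 255] ⇒ [19, 29, 35, 91, 103, 133, 139, 185, 242, 255]

Pooled cuts: [7, 19, 29, 35, 44, 62, 70, 80, 91, 103, 120, 133, 139, 153, 167, 180, 185, 195, 212, 227, 235, 242, 255]

Fragments:
  [0,7): 7 bp
  [7,19): 12 bp
  [19,29): 10 bp
  [29,35): 6 bp
  [35,44): 9 bp
  [44,62): 18 bp
  [62,70): 8 bp
  [70,80): 10 bp
  [80,91): 11 bp
  [91,103): 12 bp
  [103,120): 17 bp
  [120,133): 13 bp
  [133,139): 6 bp
  [139,153): 14 bp
  [153,167): 14 bp
  [167,180): 13 bp
  [180,185): 5 bp
  [185,195): 10 bp
  [195,212): 17 bp
  [212,227): 15 bp
  [227,235): 8 bp
  [235,242): 7 bp
  [242,255): 13 bp
  [255,265): 10 bp

[5,6,6,7,7,8,8,9,10,10,10,10,11,12,12,13,13,13,14,14,15,17,17,18]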